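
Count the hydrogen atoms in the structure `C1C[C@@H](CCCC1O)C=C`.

Hydrogens are implicit in SMILES; fill each atom to its normal valence:
  6 × C: 2 H each → 12
  3 × C: 1 H each → 3
  1 × O: 1 H
  Total hydrogens = 16.

16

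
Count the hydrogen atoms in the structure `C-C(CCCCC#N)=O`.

Hydrogens are implicit in SMILES; fill each atom to its normal valence:
  4 × C: 2 H each → 8
  2 × C: no H
  1 × C: 3 H
  1 × N: no H
  1 × O: no H
  Total hydrogens = 11.

11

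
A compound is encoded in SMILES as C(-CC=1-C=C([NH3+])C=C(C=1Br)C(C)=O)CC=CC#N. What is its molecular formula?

C14H16BrN2O+

Heavy atoms from the SMILES: 1 Br, 14 C, 2 N, 1 O.
Implicit hydrogens by atom environment:
  4 × C (aromatic): no H
  3 × C: 2 H each → 6
  2 × C (aromatic): 1 H each → 2
  2 × C: 1 H each → 2
  2 × C: no H
  1 × Br: no H
  1 × C: 3 H
  1 × N (charge +1): 3 H
  1 × N: no H
  1 × O: no H
  Total hydrogens = 16.
Net charge +1.
Molecular formula: C14H16BrN2O+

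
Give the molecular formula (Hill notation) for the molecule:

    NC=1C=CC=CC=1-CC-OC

Heavy atoms from the SMILES: 9 C, 1 N, 1 O.
Implicit hydrogens by atom environment:
  4 × C (aromatic): 1 H each → 4
  2 × C: 2 H each → 4
  2 × C (aromatic): no H
  1 × C: 3 H
  1 × N: 2 H
  1 × O: no H
  Total hydrogens = 13.
Molecular formula: C9H13NO

C9H13NO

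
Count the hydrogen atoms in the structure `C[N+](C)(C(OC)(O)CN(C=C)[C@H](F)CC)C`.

24

Hydrogens are implicit in SMILES; fill each atom to its normal valence:
  5 × C: 3 H each → 15
  3 × C: 2 H each → 6
  2 × C: 1 H each → 2
  1 × C: no H
  1 × F: no H
  1 × N: no H
  1 × N (charge +1): no H
  1 × O: 1 H
  1 × O: no H
  Total hydrogens = 24.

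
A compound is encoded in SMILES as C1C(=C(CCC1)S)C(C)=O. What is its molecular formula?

C8H12OS

Heavy atoms from the SMILES: 8 C, 1 O, 1 S.
Implicit hydrogens by atom environment:
  4 × C: 2 H each → 8
  3 × C: no H
  1 × C: 3 H
  1 × O: no H
  1 × S: 1 H
  Total hydrogens = 12.
Molecular formula: C8H12OS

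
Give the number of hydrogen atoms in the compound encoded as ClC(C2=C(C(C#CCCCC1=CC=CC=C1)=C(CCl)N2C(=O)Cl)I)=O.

13

Hydrogens are implicit in SMILES; fill each atom to its normal valence:
  5 × C (aromatic): 1 H each → 5
  5 × C (aromatic): no H
  4 × C: 2 H each → 8
  4 × C: no H
  3 × Cl: no H
  2 × O: no H
  1 × I: no H
  1 × N (aromatic): no H
  Total hydrogens = 13.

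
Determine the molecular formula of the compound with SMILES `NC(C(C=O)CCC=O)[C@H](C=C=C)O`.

C10H15NO3

Heavy atoms from the SMILES: 10 C, 1 N, 3 O.
Implicit hydrogens by atom environment:
  6 × C: 1 H each → 6
  3 × C: 2 H each → 6
  2 × O: no H
  1 × C: no H
  1 × N: 2 H
  1 × O: 1 H
  Total hydrogens = 15.
Molecular formula: C10H15NO3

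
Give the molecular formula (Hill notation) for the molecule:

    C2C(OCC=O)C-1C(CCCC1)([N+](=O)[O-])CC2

C12H19NO4

Heavy atoms from the SMILES: 12 C, 1 N, 4 O.
Implicit hydrogens by atom environment:
  8 × C: 2 H each → 16
  3 × C: 1 H each → 3
  3 × O: no H
  1 × C: no H
  1 × N (charge +1): no H
  1 × O (charge -1): no H
  Total hydrogens = 19.
Molecular formula: C12H19NO4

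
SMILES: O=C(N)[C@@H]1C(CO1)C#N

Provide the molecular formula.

Heavy atoms from the SMILES: 5 C, 2 N, 2 O.
Implicit hydrogens by atom environment:
  2 × C: 1 H each → 2
  2 × C: no H
  2 × O: no H
  1 × C: 2 H
  1 × N: 2 H
  1 × N: no H
  Total hydrogens = 6.
Molecular formula: C5H6N2O2

C5H6N2O2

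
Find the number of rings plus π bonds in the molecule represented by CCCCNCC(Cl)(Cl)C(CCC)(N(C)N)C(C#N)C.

Molecular formula from the SMILES: C14H28Cl2N4.
DoU = (2C + 2 + N − H − X)/2 = (2·14 + 2 + 4 − 28 − 2)/2 = 4/2 = 2.
(Structurally: 0 ring(s) + 2 π bond(s) = 2.)

2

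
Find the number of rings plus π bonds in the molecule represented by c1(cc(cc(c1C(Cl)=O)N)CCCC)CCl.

5

Molecular formula from the SMILES: C12H15Cl2NO.
DoU = (2C + 2 + N − H − X)/2 = (2·12 + 2 + 1 − 15 − 2)/2 = 10/2 = 5.
(Structurally: 1 ring(s) + 4 π bond(s) = 5.)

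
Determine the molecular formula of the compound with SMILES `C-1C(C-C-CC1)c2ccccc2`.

C12H16

Heavy atoms from the SMILES: 12 C.
Implicit hydrogens by atom environment:
  5 × C: 2 H each → 10
  5 × C (aromatic): 1 H each → 5
  1 × C: 1 H
  1 × C (aromatic): no H
  Total hydrogens = 16.
Molecular formula: C12H16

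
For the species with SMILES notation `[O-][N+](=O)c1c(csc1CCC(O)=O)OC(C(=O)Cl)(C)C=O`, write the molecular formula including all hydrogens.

Heavy atoms from the SMILES: 11 C, 1 Cl, 1 N, 7 O, 1 S.
Implicit hydrogens by atom environment:
  5 × O: no H
  3 × C (aromatic): no H
  3 × C: no H
  2 × C: 2 H each → 4
  1 × C: 3 H
  1 × C (aromatic): 1 H
  1 × C: 1 H
  1 × Cl: no H
  1 × N (charge +1): no H
  1 × O: 1 H
  1 × O (charge -1): no H
  1 × S (aromatic): no H
  Total hydrogens = 10.
Molecular formula: C11H10ClNO7S

C11H10ClNO7S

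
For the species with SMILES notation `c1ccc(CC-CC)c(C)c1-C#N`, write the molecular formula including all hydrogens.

C12H15N

Heavy atoms from the SMILES: 12 C, 1 N.
Implicit hydrogens by atom environment:
  3 × C: 2 H each → 6
  3 × C (aromatic): 1 H each → 3
  3 × C (aromatic): no H
  2 × C: 3 H each → 6
  1 × C: no H
  1 × N: no H
  Total hydrogens = 15.
Molecular formula: C12H15N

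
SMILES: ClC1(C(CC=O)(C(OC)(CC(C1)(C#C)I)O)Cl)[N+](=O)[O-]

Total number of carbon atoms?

11

The symbol for carbon appears 11 times in the SMILES. (Cl is a single chlorine, not C + l.)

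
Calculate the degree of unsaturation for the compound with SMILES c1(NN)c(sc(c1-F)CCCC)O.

Molecular formula from the SMILES: C8H13FN2OS.
DoU = (2C + 2 + N − H − X)/2 = (2·8 + 2 + 2 − 13 − 1)/2 = 6/2 = 3.
(Structurally: 1 ring(s) + 2 π bond(s) = 3.)

3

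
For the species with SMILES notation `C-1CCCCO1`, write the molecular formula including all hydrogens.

Heavy atoms from the SMILES: 5 C, 1 O.
Implicit hydrogens by atom environment:
  5 × C: 2 H each → 10
  1 × O: no H
  Total hydrogens = 10.
Molecular formula: C5H10O

C5H10O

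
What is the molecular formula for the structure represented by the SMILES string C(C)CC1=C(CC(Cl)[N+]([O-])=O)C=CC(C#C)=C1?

Heavy atoms from the SMILES: 13 C, 1 Cl, 1 N, 2 O.
Implicit hydrogens by atom environment:
  3 × C: 2 H each → 6
  3 × C (aromatic): 1 H each → 3
  3 × C (aromatic): no H
  2 × C: 1 H each → 2
  1 × C: 3 H
  1 × C: no H
  1 × Cl: no H
  1 × N (charge +1): no H
  1 × O: no H
  1 × O (charge -1): no H
  Total hydrogens = 14.
Molecular formula: C13H14ClNO2

C13H14ClNO2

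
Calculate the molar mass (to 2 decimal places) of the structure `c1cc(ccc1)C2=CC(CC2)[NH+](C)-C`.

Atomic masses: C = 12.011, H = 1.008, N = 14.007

Molecular formula: C13H18N+.
M = 13×12.011 + 18×1.008 + 1×14.007 = 188.29 g/mol.

188.29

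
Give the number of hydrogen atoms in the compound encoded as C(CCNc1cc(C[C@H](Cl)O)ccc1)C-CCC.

24

Hydrogens are implicit in SMILES; fill each atom to its normal valence:
  7 × C: 2 H each → 14
  4 × C (aromatic): 1 H each → 4
  2 × C (aromatic): no H
  1 × C: 3 H
  1 × C: 1 H
  1 × Cl: no H
  1 × N: 1 H
  1 × O: 1 H
  Total hydrogens = 24.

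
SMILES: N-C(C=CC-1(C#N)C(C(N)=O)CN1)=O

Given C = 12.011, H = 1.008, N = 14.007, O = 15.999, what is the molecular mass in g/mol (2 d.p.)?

Molecular formula: C8H10N4O2.
M = 8×12.011 + 10×1.008 + 4×14.007 + 2×15.999 = 194.19 g/mol.

194.19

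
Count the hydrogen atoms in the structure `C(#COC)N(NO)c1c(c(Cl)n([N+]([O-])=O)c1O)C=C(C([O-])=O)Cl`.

Hydrogens are implicit in SMILES; fill each atom to its normal valence:
  4 × C (aromatic): no H
  4 × C: no H
  3 × O: no H
  2 × Cl: no H
  2 × O: 1 H each → 2
  2 × O (charge -1): no H
  1 × C: 3 H
  1 × C: 1 H
  1 × N: 1 H
  1 × N (aromatic): no H
  1 × N: no H
  1 × N (charge +1): no H
  Total hydrogens = 7.

7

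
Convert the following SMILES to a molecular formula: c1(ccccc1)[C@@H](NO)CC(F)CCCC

Heavy atoms from the SMILES: 13 C, 1 F, 1 N, 1 O.
Implicit hydrogens by atom environment:
  5 × C (aromatic): 1 H each → 5
  4 × C: 2 H each → 8
  2 × C: 1 H each → 2
  1 × C: 3 H
  1 × C (aromatic): no H
  1 × F: no H
  1 × N: 1 H
  1 × O: 1 H
  Total hydrogens = 20.
Molecular formula: C13H20FNO

C13H20FNO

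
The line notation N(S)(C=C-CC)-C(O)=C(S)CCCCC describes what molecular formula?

Heavy atoms from the SMILES: 11 C, 1 N, 1 O, 2 S.
Implicit hydrogens by atom environment:
  5 × C: 2 H each → 10
  2 × C: 3 H each → 6
  2 × C: 1 H each → 2
  2 × C: no H
  2 × S: 1 H each → 2
  1 × N: no H
  1 × O: 1 H
  Total hydrogens = 21.
Molecular formula: C11H21NOS2

C11H21NOS2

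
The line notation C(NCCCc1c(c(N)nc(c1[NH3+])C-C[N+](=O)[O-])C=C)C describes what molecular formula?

Heavy atoms from the SMILES: 14 C, 5 N, 2 O.
Implicit hydrogens by atom environment:
  7 × C: 2 H each → 14
  5 × C (aromatic): no H
  1 × C: 3 H
  1 × C: 1 H
  1 × N (charge +1): 3 H
  1 × N: 2 H
  1 × N: 1 H
  1 × N (aromatic): no H
  1 × N (charge +1): no H
  1 × O: no H
  1 × O (charge -1): no H
  Total hydrogens = 24.
Net charge +1.
Molecular formula: C14H24N5O2+

C14H24N5O2+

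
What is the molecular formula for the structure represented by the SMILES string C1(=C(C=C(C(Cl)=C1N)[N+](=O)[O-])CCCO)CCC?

C12H17ClN2O3

Heavy atoms from the SMILES: 12 C, 1 Cl, 2 N, 3 O.
Implicit hydrogens by atom environment:
  5 × C: 2 H each → 10
  5 × C (aromatic): no H
  1 × C: 3 H
  1 × C (aromatic): 1 H
  1 × Cl: no H
  1 × N: 2 H
  1 × N (charge +1): no H
  1 × O: 1 H
  1 × O: no H
  1 × O (charge -1): no H
  Total hydrogens = 17.
Molecular formula: C12H17ClN2O3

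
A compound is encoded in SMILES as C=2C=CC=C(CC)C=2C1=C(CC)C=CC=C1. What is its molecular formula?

Heavy atoms from the SMILES: 16 C.
Implicit hydrogens by atom environment:
  8 × C (aromatic): 1 H each → 8
  4 × C (aromatic): no H
  2 × C: 3 H each → 6
  2 × C: 2 H each → 4
  Total hydrogens = 18.
Molecular formula: C16H18

C16H18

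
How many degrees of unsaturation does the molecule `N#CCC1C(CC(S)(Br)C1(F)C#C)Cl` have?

Molecular formula from the SMILES: C9H8BrClFNS.
DoU = (2C + 2 + N − H − X)/2 = (2·9 + 2 + 1 − 8 − 3)/2 = 10/2 = 5.
(Structurally: 1 ring(s) + 4 π bond(s) = 5.)

5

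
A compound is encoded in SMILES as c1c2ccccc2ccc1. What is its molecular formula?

C10H8

Heavy atoms from the SMILES: 10 C.
Implicit hydrogens by atom environment:
  8 × C (aromatic): 1 H each → 8
  2 × C (aromatic): no H
  Total hydrogens = 8.
Molecular formula: C10H8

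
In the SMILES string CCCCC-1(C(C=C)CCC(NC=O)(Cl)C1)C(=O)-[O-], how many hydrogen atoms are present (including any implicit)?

21

Hydrogens are implicit in SMILES; fill each atom to its normal valence:
  7 × C: 2 H each → 14
  3 × C: 1 H each → 3
  3 × C: no H
  2 × O: no H
  1 × C: 3 H
  1 × Cl: no H
  1 × N: 1 H
  1 × O (charge -1): no H
  Total hydrogens = 21.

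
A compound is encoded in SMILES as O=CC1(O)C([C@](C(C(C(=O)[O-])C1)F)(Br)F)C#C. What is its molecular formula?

C10H8BrF2O4-

Heavy atoms from the SMILES: 1 Br, 10 C, 2 F, 4 O.
Implicit hydrogens by atom environment:
  5 × C: 1 H each → 5
  4 × C: no H
  2 × F: no H
  2 × O: no H
  1 × Br: no H
  1 × C: 2 H
  1 × O: 1 H
  1 × O (charge -1): no H
  Total hydrogens = 8.
Net charge -1.
Molecular formula: C10H8BrF2O4-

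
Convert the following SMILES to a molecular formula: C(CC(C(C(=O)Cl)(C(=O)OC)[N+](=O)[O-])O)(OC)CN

Heavy atoms from the SMILES: 9 C, 1 Cl, 2 N, 7 O.
Implicit hydrogens by atom environment:
  5 × O: no H
  3 × C: no H
  2 × C: 3 H each → 6
  2 × C: 2 H each → 4
  2 × C: 1 H each → 2
  1 × Cl: no H
  1 × N: 2 H
  1 × N (charge +1): no H
  1 × O: 1 H
  1 × O (charge -1): no H
  Total hydrogens = 15.
Molecular formula: C9H15ClN2O7

C9H15ClN2O7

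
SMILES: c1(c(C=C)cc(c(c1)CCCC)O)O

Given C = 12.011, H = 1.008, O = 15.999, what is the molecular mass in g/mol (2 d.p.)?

Molecular formula: C12H16O2.
M = 12×12.011 + 16×1.008 + 2×15.999 = 192.26 g/mol.

192.26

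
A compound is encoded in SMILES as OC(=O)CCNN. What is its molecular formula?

C3H8N2O2

Heavy atoms from the SMILES: 3 C, 2 N, 2 O.
Implicit hydrogens by atom environment:
  2 × C: 2 H each → 4
  1 × C: no H
  1 × N: 2 H
  1 × N: 1 H
  1 × O: 1 H
  1 × O: no H
  Total hydrogens = 8.
Molecular formula: C3H8N2O2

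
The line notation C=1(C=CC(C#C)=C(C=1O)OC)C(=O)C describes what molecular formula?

C11H10O3

Heavy atoms from the SMILES: 11 C, 3 O.
Implicit hydrogens by atom environment:
  4 × C (aromatic): no H
  2 × C: 3 H each → 6
  2 × C (aromatic): 1 H each → 2
  2 × C: no H
  2 × O: no H
  1 × C: 1 H
  1 × O: 1 H
  Total hydrogens = 10.
Molecular formula: C11H10O3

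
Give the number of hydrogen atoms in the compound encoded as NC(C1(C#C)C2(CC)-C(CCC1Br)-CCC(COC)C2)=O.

26

Hydrogens are implicit in SMILES; fill each atom to its normal valence:
  7 × C: 2 H each → 14
  4 × C: 1 H each → 4
  4 × C: no H
  2 × C: 3 H each → 6
  2 × O: no H
  1 × Br: no H
  1 × N: 2 H
  Total hydrogens = 26.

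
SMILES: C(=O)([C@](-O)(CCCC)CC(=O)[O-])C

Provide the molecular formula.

C9H15O4-

Heavy atoms from the SMILES: 9 C, 4 O.
Implicit hydrogens by atom environment:
  4 × C: 2 H each → 8
  3 × C: no H
  2 × C: 3 H each → 6
  2 × O: no H
  1 × O: 1 H
  1 × O (charge -1): no H
  Total hydrogens = 15.
Net charge -1.
Molecular formula: C9H15O4-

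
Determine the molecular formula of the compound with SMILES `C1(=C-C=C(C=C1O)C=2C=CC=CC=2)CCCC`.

C16H18O

Heavy atoms from the SMILES: 16 C, 1 O.
Implicit hydrogens by atom environment:
  8 × C (aromatic): 1 H each → 8
  4 × C (aromatic): no H
  3 × C: 2 H each → 6
  1 × C: 3 H
  1 × O: 1 H
  Total hydrogens = 18.
Molecular formula: C16H18O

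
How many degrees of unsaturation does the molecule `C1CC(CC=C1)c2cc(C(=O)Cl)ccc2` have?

Molecular formula from the SMILES: C13H13ClO.
DoU = (2C + 2 + N − H − X)/2 = (2·13 + 2 + 0 − 13 − 1)/2 = 14/2 = 7.
(Structurally: 2 ring(s) + 5 π bond(s) = 7.)

7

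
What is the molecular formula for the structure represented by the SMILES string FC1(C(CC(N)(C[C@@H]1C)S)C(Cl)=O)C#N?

Heavy atoms from the SMILES: 9 C, 1 Cl, 1 F, 2 N, 1 O, 1 S.
Implicit hydrogens by atom environment:
  4 × C: no H
  2 × C: 2 H each → 4
  2 × C: 1 H each → 2
  1 × C: 3 H
  1 × Cl: no H
  1 × F: no H
  1 × N: 2 H
  1 × N: no H
  1 × O: no H
  1 × S: 1 H
  Total hydrogens = 12.
Molecular formula: C9H12ClFN2OS

C9H12ClFN2OS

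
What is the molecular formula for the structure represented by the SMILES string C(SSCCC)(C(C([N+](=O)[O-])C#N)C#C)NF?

Heavy atoms from the SMILES: 9 C, 1 F, 3 N, 2 O, 2 S.
Implicit hydrogens by atom environment:
  4 × C: 1 H each → 4
  2 × C: 2 H each → 4
  2 × C: no H
  2 × S: no H
  1 × C: 3 H
  1 × F: no H
  1 × N: 1 H
  1 × N: no H
  1 × N (charge +1): no H
  1 × O: no H
  1 × O (charge -1): no H
  Total hydrogens = 12.
Molecular formula: C9H12FN3O2S2

C9H12FN3O2S2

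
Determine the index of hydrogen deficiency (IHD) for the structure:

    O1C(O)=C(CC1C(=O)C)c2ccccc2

Molecular formula from the SMILES: C12H12O3.
DoU = (2C + 2 + N − H − X)/2 = (2·12 + 2 + 0 − 12 − 0)/2 = 14/2 = 7.
(Structurally: 2 ring(s) + 5 π bond(s) = 7.)

7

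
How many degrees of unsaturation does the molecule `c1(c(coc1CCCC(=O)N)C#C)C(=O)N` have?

Molecular formula from the SMILES: C11H12N2O3.
DoU = (2C + 2 + N − H − X)/2 = (2·11 + 2 + 2 − 12 − 0)/2 = 14/2 = 7.
(Structurally: 1 ring(s) + 6 π bond(s) = 7.)

7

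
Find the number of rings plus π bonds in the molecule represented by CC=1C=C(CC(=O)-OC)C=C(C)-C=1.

5

Molecular formula from the SMILES: C11H14O2.
DoU = (2C + 2 + N − H − X)/2 = (2·11 + 2 + 0 − 14 − 0)/2 = 10/2 = 5.
(Structurally: 1 ring(s) + 4 π bond(s) = 5.)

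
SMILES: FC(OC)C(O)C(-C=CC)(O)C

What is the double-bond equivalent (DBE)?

1

Molecular formula from the SMILES: C8H15FO3.
DoU = (2C + 2 + N − H − X)/2 = (2·8 + 2 + 0 − 15 − 1)/2 = 2/2 = 1.
(Structurally: 0 ring(s) + 1 π bond(s) = 1.)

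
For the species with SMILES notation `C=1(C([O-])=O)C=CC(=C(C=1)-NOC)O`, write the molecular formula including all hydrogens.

Heavy atoms from the SMILES: 8 C, 1 N, 4 O.
Implicit hydrogens by atom environment:
  3 × C (aromatic): 1 H each → 3
  3 × C (aromatic): no H
  2 × O: no H
  1 × C: 3 H
  1 × C: no H
  1 × N: 1 H
  1 × O: 1 H
  1 × O (charge -1): no H
  Total hydrogens = 8.
Net charge -1.
Molecular formula: C8H8NO4-

C8H8NO4-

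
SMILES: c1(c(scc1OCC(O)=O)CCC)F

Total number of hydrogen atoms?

11

Hydrogens are implicit in SMILES; fill each atom to its normal valence:
  3 × C: 2 H each → 6
  3 × C (aromatic): no H
  2 × O: no H
  1 × C: 3 H
  1 × C (aromatic): 1 H
  1 × C: no H
  1 × F: no H
  1 × O: 1 H
  1 × S (aromatic): no H
  Total hydrogens = 11.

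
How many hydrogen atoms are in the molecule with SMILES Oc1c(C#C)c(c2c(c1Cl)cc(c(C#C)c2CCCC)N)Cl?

15

Hydrogens are implicit in SMILES; fill each atom to its normal valence:
  9 × C (aromatic): no H
  3 × C: 2 H each → 6
  2 × C: 1 H each → 2
  2 × C: no H
  2 × Cl: no H
  1 × C: 3 H
  1 × C (aromatic): 1 H
  1 × N: 2 H
  1 × O: 1 H
  Total hydrogens = 15.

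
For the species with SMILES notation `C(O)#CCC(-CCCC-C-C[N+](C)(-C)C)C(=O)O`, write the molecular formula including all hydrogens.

Heavy atoms from the SMILES: 14 C, 1 N, 3 O.
Implicit hydrogens by atom environment:
  7 × C: 2 H each → 14
  3 × C: 3 H each → 9
  3 × C: no H
  2 × O: 1 H each → 2
  1 × C: 1 H
  1 × N (charge +1): no H
  1 × O: no H
  Total hydrogens = 26.
Net charge +1.
Molecular formula: C14H26NO3+

C14H26NO3+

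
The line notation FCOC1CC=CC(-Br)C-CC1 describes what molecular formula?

Heavy atoms from the SMILES: 1 Br, 9 C, 1 F, 1 O.
Implicit hydrogens by atom environment:
  5 × C: 2 H each → 10
  4 × C: 1 H each → 4
  1 × Br: no H
  1 × F: no H
  1 × O: no H
  Total hydrogens = 14.
Molecular formula: C9H14BrFO

C9H14BrFO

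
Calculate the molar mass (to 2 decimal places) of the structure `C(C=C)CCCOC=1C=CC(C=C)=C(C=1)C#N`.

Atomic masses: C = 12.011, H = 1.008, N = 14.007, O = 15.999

Molecular formula: C15H17NO.
M = 15×12.011 + 17×1.008 + 1×14.007 + 1×15.999 = 227.31 g/mol.

227.31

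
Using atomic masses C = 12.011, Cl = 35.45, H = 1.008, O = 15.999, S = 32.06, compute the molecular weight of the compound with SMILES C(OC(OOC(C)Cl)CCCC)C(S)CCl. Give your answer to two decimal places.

Molecular formula: C10H20Cl2O3S.
M = 10×12.011 + 2×35.45 + 20×1.008 + 3×15.999 + 1×32.06 = 291.23 g/mol.

291.23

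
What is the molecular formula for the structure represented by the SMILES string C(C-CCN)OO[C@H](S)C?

C6H15NO2S

Heavy atoms from the SMILES: 6 C, 1 N, 2 O, 1 S.
Implicit hydrogens by atom environment:
  4 × C: 2 H each → 8
  2 × O: no H
  1 × C: 3 H
  1 × C: 1 H
  1 × N: 2 H
  1 × S: 1 H
  Total hydrogens = 15.
Molecular formula: C6H15NO2S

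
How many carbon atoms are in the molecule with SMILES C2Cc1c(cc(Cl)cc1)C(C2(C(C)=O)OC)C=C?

15

The symbol for carbon appears 15 times in the SMILES. Lowercase c denotes aromatic carbon and counts toward C.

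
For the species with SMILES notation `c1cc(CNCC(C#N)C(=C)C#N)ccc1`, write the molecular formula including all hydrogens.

Heavy atoms from the SMILES: 13 C, 3 N.
Implicit hydrogens by atom environment:
  5 × C (aromatic): 1 H each → 5
  3 × C: 2 H each → 6
  3 × C: no H
  2 × N: no H
  1 × C: 1 H
  1 × C (aromatic): no H
  1 × N: 1 H
  Total hydrogens = 13.
Molecular formula: C13H13N3

C13H13N3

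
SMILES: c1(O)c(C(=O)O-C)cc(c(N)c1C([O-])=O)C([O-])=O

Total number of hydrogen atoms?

Hydrogens are implicit in SMILES; fill each atom to its normal valence:
  5 × C (aromatic): no H
  4 × O: no H
  3 × C: no H
  2 × O (charge -1): no H
  1 × C: 3 H
  1 × C (aromatic): 1 H
  1 × N: 2 H
  1 × O: 1 H
  Total hydrogens = 7.

7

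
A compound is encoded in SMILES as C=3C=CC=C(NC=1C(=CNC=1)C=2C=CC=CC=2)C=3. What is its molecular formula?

C16H14N2

Heavy atoms from the SMILES: 16 C, 2 N.
Implicit hydrogens by atom environment:
  12 × C (aromatic): 1 H each → 12
  4 × C (aromatic): no H
  1 × N (aromatic): 1 H
  1 × N: 1 H
  Total hydrogens = 14.
Molecular formula: C16H14N2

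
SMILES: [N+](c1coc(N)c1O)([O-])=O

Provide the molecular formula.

Heavy atoms from the SMILES: 4 C, 2 N, 4 O.
Implicit hydrogens by atom environment:
  3 × C (aromatic): no H
  1 × C (aromatic): 1 H
  1 × N: 2 H
  1 × N (charge +1): no H
  1 × O: 1 H
  1 × O (aromatic): no H
  1 × O: no H
  1 × O (charge -1): no H
  Total hydrogens = 4.
Molecular formula: C4H4N2O4

C4H4N2O4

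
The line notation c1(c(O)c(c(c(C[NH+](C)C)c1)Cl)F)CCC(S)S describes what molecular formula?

Heavy atoms from the SMILES: 12 C, 1 Cl, 1 F, 1 N, 1 O, 2 S.
Implicit hydrogens by atom environment:
  5 × C (aromatic): no H
  3 × C: 2 H each → 6
  2 × C: 3 H each → 6
  2 × S: 1 H each → 2
  1 × C (aromatic): 1 H
  1 × C: 1 H
  1 × Cl: no H
  1 × F: no H
  1 × N (charge +1): 1 H
  1 × O: 1 H
  Total hydrogens = 18.
Net charge +1.
Molecular formula: C12H18ClFNOS2+

C12H18ClFNOS2+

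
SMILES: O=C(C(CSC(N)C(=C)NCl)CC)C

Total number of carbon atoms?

The symbol for carbon appears 9 times in the SMILES. (Cl is a single chlorine, not C + l.)

9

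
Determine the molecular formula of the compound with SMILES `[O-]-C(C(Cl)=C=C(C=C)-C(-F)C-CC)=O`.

C10H11ClFO2-

Heavy atoms from the SMILES: 10 C, 1 Cl, 1 F, 2 O.
Implicit hydrogens by atom environment:
  4 × C: no H
  3 × C: 2 H each → 6
  2 × C: 1 H each → 2
  1 × C: 3 H
  1 × Cl: no H
  1 × F: no H
  1 × O: no H
  1 × O (charge -1): no H
  Total hydrogens = 11.
Net charge -1.
Molecular formula: C10H11ClFO2-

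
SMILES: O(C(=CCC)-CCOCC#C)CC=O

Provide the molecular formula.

Heavy atoms from the SMILES: 11 C, 3 O.
Implicit hydrogens by atom environment:
  5 × C: 2 H each → 10
  3 × C: 1 H each → 3
  3 × O: no H
  2 × C: no H
  1 × C: 3 H
  Total hydrogens = 16.
Molecular formula: C11H16O3

C11H16O3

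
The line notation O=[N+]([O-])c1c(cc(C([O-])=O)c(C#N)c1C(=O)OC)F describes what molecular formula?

C10H4FN2O6-

Heavy atoms from the SMILES: 10 C, 1 F, 2 N, 6 O.
Implicit hydrogens by atom environment:
  5 × C (aromatic): no H
  4 × O: no H
  3 × C: no H
  2 × O (charge -1): no H
  1 × C: 3 H
  1 × C (aromatic): 1 H
  1 × F: no H
  1 × N: no H
  1 × N (charge +1): no H
  Total hydrogens = 4.
Net charge -1.
Molecular formula: C10H4FN2O6-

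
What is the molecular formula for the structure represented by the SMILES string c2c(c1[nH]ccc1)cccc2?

C10H9N

Heavy atoms from the SMILES: 10 C, 1 N.
Implicit hydrogens by atom environment:
  8 × C (aromatic): 1 H each → 8
  2 × C (aromatic): no H
  1 × N (aromatic): 1 H
  Total hydrogens = 9.
Molecular formula: C10H9N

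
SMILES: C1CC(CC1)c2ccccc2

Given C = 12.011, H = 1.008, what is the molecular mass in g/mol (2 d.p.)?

146.23

Molecular formula: C11H14.
M = 11×12.011 + 14×1.008 = 146.23 g/mol.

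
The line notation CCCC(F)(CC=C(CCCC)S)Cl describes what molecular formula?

C11H20ClFS

Heavy atoms from the SMILES: 11 C, 1 Cl, 1 F, 1 S.
Implicit hydrogens by atom environment:
  6 × C: 2 H each → 12
  2 × C: 3 H each → 6
  2 × C: no H
  1 × C: 1 H
  1 × Cl: no H
  1 × F: no H
  1 × S: 1 H
  Total hydrogens = 20.
Molecular formula: C11H20ClFS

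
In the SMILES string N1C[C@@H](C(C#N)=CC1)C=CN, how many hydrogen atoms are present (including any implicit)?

11

Hydrogens are implicit in SMILES; fill each atom to its normal valence:
  4 × C: 1 H each → 4
  2 × C: 2 H each → 4
  2 × C: no H
  1 × N: 2 H
  1 × N: 1 H
  1 × N: no H
  Total hydrogens = 11.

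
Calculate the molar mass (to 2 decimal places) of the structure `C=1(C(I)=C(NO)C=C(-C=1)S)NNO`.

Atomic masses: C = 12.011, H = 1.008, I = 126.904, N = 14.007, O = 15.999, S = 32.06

Molecular formula: C6H8IN3O2S.
M = 6×12.011 + 8×1.008 + 1×126.904 + 3×14.007 + 2×15.999 + 1×32.06 = 313.11 g/mol.

313.11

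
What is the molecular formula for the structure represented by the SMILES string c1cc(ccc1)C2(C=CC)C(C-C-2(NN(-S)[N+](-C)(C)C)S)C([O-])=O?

C17H25N3O2S2

Heavy atoms from the SMILES: 17 C, 3 N, 2 O, 2 S.
Implicit hydrogens by atom environment:
  5 × C (aromatic): 1 H each → 5
  4 × C: 3 H each → 12
  3 × C: 1 H each → 3
  3 × C: no H
  2 × S: 1 H each → 2
  1 × C: 2 H
  1 × C (aromatic): no H
  1 × N: 1 H
  1 × N: no H
  1 × N (charge +1): no H
  1 × O: no H
  1 × O (charge -1): no H
  Total hydrogens = 25.
Molecular formula: C17H25N3O2S2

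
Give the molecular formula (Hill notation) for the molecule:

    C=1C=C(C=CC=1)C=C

C8H8

Heavy atoms from the SMILES: 8 C.
Implicit hydrogens by atom environment:
  5 × C (aromatic): 1 H each → 5
  1 × C: 2 H
  1 × C: 1 H
  1 × C (aromatic): no H
  Total hydrogens = 8.
Molecular formula: C8H8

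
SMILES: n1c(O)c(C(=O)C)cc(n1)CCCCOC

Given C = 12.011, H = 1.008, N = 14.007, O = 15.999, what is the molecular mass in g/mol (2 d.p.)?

224.26

Molecular formula: C11H16N2O3.
M = 11×12.011 + 16×1.008 + 2×14.007 + 3×15.999 = 224.26 g/mol.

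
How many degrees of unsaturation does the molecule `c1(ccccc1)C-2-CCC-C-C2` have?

5

Molecular formula from the SMILES: C12H16.
DoU = (2C + 2 + N − H − X)/2 = (2·12 + 2 + 0 − 16 − 0)/2 = 10/2 = 5.
(Structurally: 2 ring(s) + 3 π bond(s) = 5.)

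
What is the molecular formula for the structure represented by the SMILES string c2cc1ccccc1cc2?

C10H8

Heavy atoms from the SMILES: 10 C.
Implicit hydrogens by atom environment:
  8 × C (aromatic): 1 H each → 8
  2 × C (aromatic): no H
  Total hydrogens = 8.
Molecular formula: C10H8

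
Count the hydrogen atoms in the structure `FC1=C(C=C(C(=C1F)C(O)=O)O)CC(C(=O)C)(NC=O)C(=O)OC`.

13

Hydrogens are implicit in SMILES; fill each atom to its normal valence:
  5 × C (aromatic): no H
  5 × O: no H
  4 × C: no H
  2 × C: 3 H each → 6
  2 × F: no H
  2 × O: 1 H each → 2
  1 × C: 2 H
  1 × C (aromatic): 1 H
  1 × C: 1 H
  1 × N: 1 H
  Total hydrogens = 13.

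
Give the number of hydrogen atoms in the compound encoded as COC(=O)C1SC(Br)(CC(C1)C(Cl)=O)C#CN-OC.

Hydrogens are implicit in SMILES; fill each atom to its normal valence:
  5 × C: no H
  4 × O: no H
  2 × C: 3 H each → 6
  2 × C: 2 H each → 4
  2 × C: 1 H each → 2
  1 × Br: no H
  1 × Cl: no H
  1 × N: 1 H
  1 × S: no H
  Total hydrogens = 13.

13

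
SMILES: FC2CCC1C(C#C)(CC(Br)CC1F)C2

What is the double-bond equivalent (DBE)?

Molecular formula from the SMILES: C12H15BrF2.
DoU = (2C + 2 + N − H − X)/2 = (2·12 + 2 + 0 − 15 − 3)/2 = 8/2 = 4.
(Structurally: 2 ring(s) + 2 π bond(s) = 4.)

4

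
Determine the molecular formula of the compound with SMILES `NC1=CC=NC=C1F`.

C5H5FN2

Heavy atoms from the SMILES: 5 C, 1 F, 2 N.
Implicit hydrogens by atom environment:
  3 × C (aromatic): 1 H each → 3
  2 × C (aromatic): no H
  1 × F: no H
  1 × N: 2 H
  1 × N (aromatic): no H
  Total hydrogens = 5.
Molecular formula: C5H5FN2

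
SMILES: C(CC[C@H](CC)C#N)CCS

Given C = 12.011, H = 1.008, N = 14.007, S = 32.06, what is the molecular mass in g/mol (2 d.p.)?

171.30

Molecular formula: C9H17NS.
M = 9×12.011 + 17×1.008 + 1×14.007 + 1×32.06 = 171.30 g/mol.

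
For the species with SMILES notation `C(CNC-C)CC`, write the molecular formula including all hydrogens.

Heavy atoms from the SMILES: 6 C, 1 N.
Implicit hydrogens by atom environment:
  4 × C: 2 H each → 8
  2 × C: 3 H each → 6
  1 × N: 1 H
  Total hydrogens = 15.
Molecular formula: C6H15N

C6H15N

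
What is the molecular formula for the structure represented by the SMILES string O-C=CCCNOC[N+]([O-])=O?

Heavy atoms from the SMILES: 5 C, 2 N, 4 O.
Implicit hydrogens by atom environment:
  3 × C: 2 H each → 6
  2 × C: 1 H each → 2
  2 × O: no H
  1 × N: 1 H
  1 × N (charge +1): no H
  1 × O: 1 H
  1 × O (charge -1): no H
  Total hydrogens = 10.
Molecular formula: C5H10N2O4

C5H10N2O4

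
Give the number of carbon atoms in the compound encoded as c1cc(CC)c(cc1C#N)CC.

The symbol for carbon appears 11 times in the SMILES. Lowercase c denotes aromatic carbon and counts toward C.

11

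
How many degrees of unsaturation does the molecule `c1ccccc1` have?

Molecular formula from the SMILES: C6H6.
DoU = (2C + 2 + N − H − X)/2 = (2·6 + 2 + 0 − 6 − 0)/2 = 8/2 = 4.
(Structurally: 1 ring(s) + 3 π bond(s) = 4.)

4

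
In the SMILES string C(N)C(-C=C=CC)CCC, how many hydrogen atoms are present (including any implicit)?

17

Hydrogens are implicit in SMILES; fill each atom to its normal valence:
  3 × C: 2 H each → 6
  3 × C: 1 H each → 3
  2 × C: 3 H each → 6
  1 × C: no H
  1 × N: 2 H
  Total hydrogens = 17.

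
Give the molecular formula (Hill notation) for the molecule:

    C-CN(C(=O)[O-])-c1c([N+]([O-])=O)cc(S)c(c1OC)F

C10H10FN2O5S-

Heavy atoms from the SMILES: 10 C, 1 F, 2 N, 5 O, 1 S.
Implicit hydrogens by atom environment:
  5 × C (aromatic): no H
  3 × O: no H
  2 × C: 3 H each → 6
  2 × O (charge -1): no H
  1 × C: 2 H
  1 × C (aromatic): 1 H
  1 × C: no H
  1 × F: no H
  1 × N (charge +1): no H
  1 × N: no H
  1 × S: 1 H
  Total hydrogens = 10.
Net charge -1.
Molecular formula: C10H10FN2O5S-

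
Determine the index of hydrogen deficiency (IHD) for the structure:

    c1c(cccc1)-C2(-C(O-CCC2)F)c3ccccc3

9

Molecular formula from the SMILES: C17H17FO.
DoU = (2C + 2 + N − H − X)/2 = (2·17 + 2 + 0 − 17 − 1)/2 = 18/2 = 9.
(Structurally: 3 ring(s) + 6 π bond(s) = 9.)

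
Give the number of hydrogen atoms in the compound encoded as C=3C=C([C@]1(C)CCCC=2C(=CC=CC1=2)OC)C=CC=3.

20

Hydrogens are implicit in SMILES; fill each atom to its normal valence:
  8 × C (aromatic): 1 H each → 8
  4 × C (aromatic): no H
  3 × C: 2 H each → 6
  2 × C: 3 H each → 6
  1 × C: no H
  1 × O: no H
  Total hydrogens = 20.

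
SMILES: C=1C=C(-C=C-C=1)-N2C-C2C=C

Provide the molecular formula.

C10H11N

Heavy atoms from the SMILES: 10 C, 1 N.
Implicit hydrogens by atom environment:
  5 × C (aromatic): 1 H each → 5
  2 × C: 2 H each → 4
  2 × C: 1 H each → 2
  1 × C (aromatic): no H
  1 × N: no H
  Total hydrogens = 11.
Molecular formula: C10H11N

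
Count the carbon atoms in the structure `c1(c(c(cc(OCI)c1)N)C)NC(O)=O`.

9

The symbol for carbon appears 9 times in the SMILES. Lowercase c denotes aromatic carbon and counts toward C.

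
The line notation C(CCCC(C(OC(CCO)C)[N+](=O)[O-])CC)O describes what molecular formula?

C12H25NO5

Heavy atoms from the SMILES: 12 C, 1 N, 5 O.
Implicit hydrogens by atom environment:
  7 × C: 2 H each → 14
  3 × C: 1 H each → 3
  2 × C: 3 H each → 6
  2 × O: 1 H each → 2
  2 × O: no H
  1 × N (charge +1): no H
  1 × O (charge -1): no H
  Total hydrogens = 25.
Molecular formula: C12H25NO5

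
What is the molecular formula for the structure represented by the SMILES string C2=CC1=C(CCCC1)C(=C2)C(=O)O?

C11H12O2

Heavy atoms from the SMILES: 11 C, 2 O.
Implicit hydrogens by atom environment:
  4 × C: 2 H each → 8
  3 × C (aromatic): 1 H each → 3
  3 × C (aromatic): no H
  1 × C: no H
  1 × O: 1 H
  1 × O: no H
  Total hydrogens = 12.
Molecular formula: C11H12O2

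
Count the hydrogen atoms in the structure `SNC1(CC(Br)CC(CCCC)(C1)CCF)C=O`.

23

Hydrogens are implicit in SMILES; fill each atom to its normal valence:
  8 × C: 2 H each → 16
  2 × C: 1 H each → 2
  2 × C: no H
  1 × Br: no H
  1 × C: 3 H
  1 × F: no H
  1 × N: 1 H
  1 × O: no H
  1 × S: 1 H
  Total hydrogens = 23.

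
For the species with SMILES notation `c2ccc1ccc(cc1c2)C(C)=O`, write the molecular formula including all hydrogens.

C12H10O

Heavy atoms from the SMILES: 12 C, 1 O.
Implicit hydrogens by atom environment:
  7 × C (aromatic): 1 H each → 7
  3 × C (aromatic): no H
  1 × C: 3 H
  1 × C: no H
  1 × O: no H
  Total hydrogens = 10.
Molecular formula: C12H10O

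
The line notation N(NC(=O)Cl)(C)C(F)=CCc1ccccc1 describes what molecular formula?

C11H12ClFN2O

Heavy atoms from the SMILES: 11 C, 1 Cl, 1 F, 2 N, 1 O.
Implicit hydrogens by atom environment:
  5 × C (aromatic): 1 H each → 5
  2 × C: no H
  1 × C: 3 H
  1 × C: 2 H
  1 × C: 1 H
  1 × C (aromatic): no H
  1 × Cl: no H
  1 × F: no H
  1 × N: 1 H
  1 × N: no H
  1 × O: no H
  Total hydrogens = 12.
Molecular formula: C11H12ClFN2O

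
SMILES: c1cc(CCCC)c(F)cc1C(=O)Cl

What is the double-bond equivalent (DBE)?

Molecular formula from the SMILES: C11H12ClFO.
DoU = (2C + 2 + N − H − X)/2 = (2·11 + 2 + 0 − 12 − 2)/2 = 10/2 = 5.
(Structurally: 1 ring(s) + 4 π bond(s) = 5.)

5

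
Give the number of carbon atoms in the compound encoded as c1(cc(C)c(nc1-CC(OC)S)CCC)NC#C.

The symbol for carbon appears 14 times in the SMILES. Lowercase c denotes aromatic carbon and counts toward C.

14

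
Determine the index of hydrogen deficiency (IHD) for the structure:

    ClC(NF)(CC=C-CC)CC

Molecular formula from the SMILES: C8H15ClFN.
DoU = (2C + 2 + N − H − X)/2 = (2·8 + 2 + 1 − 15 − 2)/2 = 2/2 = 1.
(Structurally: 0 ring(s) + 1 π bond(s) = 1.)

1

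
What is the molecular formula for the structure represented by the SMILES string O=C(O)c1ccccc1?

Heavy atoms from the SMILES: 7 C, 2 O.
Implicit hydrogens by atom environment:
  5 × C (aromatic): 1 H each → 5
  1 × C (aromatic): no H
  1 × C: no H
  1 × O: 1 H
  1 × O: no H
  Total hydrogens = 6.
Molecular formula: C7H6O2

C7H6O2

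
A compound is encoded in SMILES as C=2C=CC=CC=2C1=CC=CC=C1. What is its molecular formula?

Heavy atoms from the SMILES: 12 C.
Implicit hydrogens by atom environment:
  10 × C (aromatic): 1 H each → 10
  2 × C (aromatic): no H
  Total hydrogens = 10.
Molecular formula: C12H10

C12H10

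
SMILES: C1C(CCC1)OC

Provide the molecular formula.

C6H12O

Heavy atoms from the SMILES: 6 C, 1 O.
Implicit hydrogens by atom environment:
  4 × C: 2 H each → 8
  1 × C: 3 H
  1 × C: 1 H
  1 × O: no H
  Total hydrogens = 12.
Molecular formula: C6H12O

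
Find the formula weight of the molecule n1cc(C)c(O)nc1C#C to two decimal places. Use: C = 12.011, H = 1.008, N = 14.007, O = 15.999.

Molecular formula: C7H6N2O.
M = 7×12.011 + 6×1.008 + 2×14.007 + 1×15.999 = 134.14 g/mol.

134.14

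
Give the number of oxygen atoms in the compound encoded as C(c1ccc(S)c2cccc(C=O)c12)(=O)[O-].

3

The symbol for oxygen appears 3 times in the SMILES.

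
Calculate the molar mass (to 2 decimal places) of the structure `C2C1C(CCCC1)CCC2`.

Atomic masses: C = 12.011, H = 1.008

138.25

Molecular formula: C10H18.
M = 10×12.011 + 18×1.008 = 138.25 g/mol.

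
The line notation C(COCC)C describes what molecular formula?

C5H12O

Heavy atoms from the SMILES: 5 C, 1 O.
Implicit hydrogens by atom environment:
  3 × C: 2 H each → 6
  2 × C: 3 H each → 6
  1 × O: no H
  Total hydrogens = 12.
Molecular formula: C5H12O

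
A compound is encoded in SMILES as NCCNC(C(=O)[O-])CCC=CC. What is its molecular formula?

Heavy atoms from the SMILES: 9 C, 2 N, 2 O.
Implicit hydrogens by atom environment:
  4 × C: 2 H each → 8
  3 × C: 1 H each → 3
  1 × C: 3 H
  1 × C: no H
  1 × N: 2 H
  1 × N: 1 H
  1 × O: no H
  1 × O (charge -1): no H
  Total hydrogens = 17.
Net charge -1.
Molecular formula: C9H17N2O2-

C9H17N2O2-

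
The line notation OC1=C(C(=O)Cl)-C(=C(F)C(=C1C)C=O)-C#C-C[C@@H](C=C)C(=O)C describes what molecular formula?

Heavy atoms from the SMILES: 17 C, 1 Cl, 1 F, 4 O.
Implicit hydrogens by atom environment:
  6 × C (aromatic): no H
  4 × C: no H
  3 × C: 1 H each → 3
  3 × O: no H
  2 × C: 3 H each → 6
  2 × C: 2 H each → 4
  1 × Cl: no H
  1 × F: no H
  1 × O: 1 H
  Total hydrogens = 14.
Molecular formula: C17H14ClFO4

C17H14ClFO4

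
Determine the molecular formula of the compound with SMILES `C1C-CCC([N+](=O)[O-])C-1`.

C6H11NO2

Heavy atoms from the SMILES: 6 C, 1 N, 2 O.
Implicit hydrogens by atom environment:
  5 × C: 2 H each → 10
  1 × C: 1 H
  1 × N (charge +1): no H
  1 × O: no H
  1 × O (charge -1): no H
  Total hydrogens = 11.
Molecular formula: C6H11NO2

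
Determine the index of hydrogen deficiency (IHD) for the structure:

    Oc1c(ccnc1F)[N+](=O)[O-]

Molecular formula from the SMILES: C5H3FN2O3.
DoU = (2C + 2 + N − H − X)/2 = (2·5 + 2 + 2 − 3 − 1)/2 = 10/2 = 5.
(Structurally: 1 ring(s) + 4 π bond(s) = 5.)

5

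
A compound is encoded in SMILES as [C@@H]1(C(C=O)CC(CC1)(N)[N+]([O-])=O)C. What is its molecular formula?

C8H14N2O3

Heavy atoms from the SMILES: 8 C, 2 N, 3 O.
Implicit hydrogens by atom environment:
  3 × C: 2 H each → 6
  3 × C: 1 H each → 3
  2 × O: no H
  1 × C: 3 H
  1 × C: no H
  1 × N: 2 H
  1 × N (charge +1): no H
  1 × O (charge -1): no H
  Total hydrogens = 14.
Molecular formula: C8H14N2O3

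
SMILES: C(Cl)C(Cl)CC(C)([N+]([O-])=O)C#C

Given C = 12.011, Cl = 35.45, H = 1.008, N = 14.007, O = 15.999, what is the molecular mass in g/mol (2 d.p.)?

210.05

Molecular formula: C7H9Cl2NO2.
M = 7×12.011 + 2×35.45 + 9×1.008 + 1×14.007 + 2×15.999 = 210.05 g/mol.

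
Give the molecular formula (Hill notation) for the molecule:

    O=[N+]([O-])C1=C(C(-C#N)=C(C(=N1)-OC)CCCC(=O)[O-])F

Heavy atoms from the SMILES: 11 C, 1 F, 3 N, 5 O.
Implicit hydrogens by atom environment:
  5 × C (aromatic): no H
  3 × C: 2 H each → 6
  3 × O: no H
  2 × C: no H
  2 × O (charge -1): no H
  1 × C: 3 H
  1 × F: no H
  1 × N (aromatic): no H
  1 × N (charge +1): no H
  1 × N: no H
  Total hydrogens = 9.
Net charge -1.
Molecular formula: C11H9FN3O5-

C11H9FN3O5-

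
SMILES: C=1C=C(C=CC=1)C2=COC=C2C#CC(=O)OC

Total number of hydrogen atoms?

10

Hydrogens are implicit in SMILES; fill each atom to its normal valence:
  7 × C (aromatic): 1 H each → 7
  3 × C (aromatic): no H
  3 × C: no H
  2 × O: no H
  1 × C: 3 H
  1 × O (aromatic): no H
  Total hydrogens = 10.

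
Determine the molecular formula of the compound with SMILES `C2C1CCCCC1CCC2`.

Heavy atoms from the SMILES: 10 C.
Implicit hydrogens by atom environment:
  8 × C: 2 H each → 16
  2 × C: 1 H each → 2
  Total hydrogens = 18.
Molecular formula: C10H18

C10H18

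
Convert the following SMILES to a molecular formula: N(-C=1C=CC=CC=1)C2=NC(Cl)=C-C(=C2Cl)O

C11H8Cl2N2O

Heavy atoms from the SMILES: 11 C, 2 Cl, 2 N, 1 O.
Implicit hydrogens by atom environment:
  6 × C (aromatic): 1 H each → 6
  5 × C (aromatic): no H
  2 × Cl: no H
  1 × N: 1 H
  1 × N (aromatic): no H
  1 × O: 1 H
  Total hydrogens = 8.
Molecular formula: C11H8Cl2N2O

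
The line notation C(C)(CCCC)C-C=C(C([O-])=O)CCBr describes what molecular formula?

C12H20BrO2-

Heavy atoms from the SMILES: 1 Br, 12 C, 2 O.
Implicit hydrogens by atom environment:
  6 × C: 2 H each → 12
  2 × C: 3 H each → 6
  2 × C: 1 H each → 2
  2 × C: no H
  1 × Br: no H
  1 × O: no H
  1 × O (charge -1): no H
  Total hydrogens = 20.
Net charge -1.
Molecular formula: C12H20BrO2-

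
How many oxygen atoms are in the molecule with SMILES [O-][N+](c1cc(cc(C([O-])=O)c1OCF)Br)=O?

5

The symbol for oxygen appears 5 times in the SMILES.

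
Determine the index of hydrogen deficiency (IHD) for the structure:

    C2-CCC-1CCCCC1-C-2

Molecular formula from the SMILES: C10H18.
DoU = (2C + 2 + N − H − X)/2 = (2·10 + 2 + 0 − 18 − 0)/2 = 4/2 = 2.
(Structurally: 2 ring(s) + 0 π bond(s) = 2.)

2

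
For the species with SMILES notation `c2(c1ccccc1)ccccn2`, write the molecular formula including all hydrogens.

C11H9N

Heavy atoms from the SMILES: 11 C, 1 N.
Implicit hydrogens by atom environment:
  9 × C (aromatic): 1 H each → 9
  2 × C (aromatic): no H
  1 × N (aromatic): no H
  Total hydrogens = 9.
Molecular formula: C11H9N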